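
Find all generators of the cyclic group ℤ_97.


g generates ℤ_n iff gcd(g,n) = 1
Prime factors of 97: 97
Generators are g ∈ {1,...,96} not divisible by any of these primes.
Generators: {1, 2, 3, 4, 5, 6, 7, 8, 9, 10, 11, 12, 13, 14, 15, 16, 17, 18, 19, 20, 21, 22, 23, 24, 25, 26, 27, 28, 29, 30, 31, 32, 33, 34, 35, 36, 37, 38, 39, 40, 41, 42, 43, 44, 45, 46, 47, 48, 49, 50, 51, 52, 53, 54, 55, 56, 57, 58, 59, 60, 61, 62, 63, 64, 65, 66, 67, 68, 69, 70, 71, 72, 73, 74, 75, 76, 77, 78, 79, 80, 81, 82, 83, 84, 85, 86, 87, 88, 89, 90, 91, 92, 93, 94, 95, 96}
Number of generators = φ(97) = 96

Generators of ℤ_97 = {1, 2, 3, 4, 5, 6, 7, 8, 9, 10, 11, 12, 13, 14, 15, 16, 17, 18, 19, 20, 21, 22, 23, 24, 25, 26, 27, 28, 29, 30, 31, 32, 33, 34, 35, 36, 37, 38, 39, 40, 41, 42, 43, 44, 45, 46, 47, 48, 49, 50, 51, 52, 53, 54, 55, 56, 57, 58, 59, 60, 61, 62, 63, 64, 65, 66, 67, 68, 69, 70, 71, 72, 73, 74, 75, 76, 77, 78, 79, 80, 81, 82, 83, 84, 85, 86, 87, 88, 89, 90, 91, 92, 93, 94, 95, 96}


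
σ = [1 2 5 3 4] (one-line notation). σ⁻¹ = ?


To find σ⁻¹, swap domain and range:
σ(1) = 1 → σ⁻¹(1) = 1
σ(2) = 2 → σ⁻¹(2) = 2
σ(3) = 5 → σ⁻¹(5) = 3
σ(4) = 3 → σ⁻¹(3) = 4
σ(5) = 4 → σ⁻¹(4) = 5

σ⁻¹ = [1 2 4 5 3]


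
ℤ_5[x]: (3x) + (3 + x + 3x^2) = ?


Add coefficients mod 5:
x^0: 0 + 3 = 3 (mod 5)
x^1: 3 + 1 = 4 (mod 5)
x^2: 0 + 3 = 3 (mod 5)
Result: 3 + 4x + 3x^2

f + g = 3 + 4x + 3x^2


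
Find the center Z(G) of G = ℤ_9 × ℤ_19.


Z(G) = {g ∈ G | gx = xg for all x ∈ G}
Direct product of abelian groups is abelian, so Z(G) = G

Z(ℤ_9 × ℤ_19) = ℤ_9 × ℤ_19


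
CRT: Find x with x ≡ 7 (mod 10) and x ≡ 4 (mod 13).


m₁ = 10, m₂ = 13, gcd = 1, so CRT applies. M = m₁·m₂ = 130
Let M₁ = M/m₁ = 13, M₂ = M/m₂ = 10
Find y₁ ≡ M₁⁻¹ (mod m₁): 13⁻¹ ≡ 7 (mod 10)
Find y₂ ≡ M₂⁻¹ (mod m₂): 10⁻¹ ≡ 4 (mod 13)
x = a₁·M₁·y₁ + a₂·M₂·y₂ = 7·13·7 + 4·10·4 = 797
Reduce mod 130: x ≡ 17
Check: 17 mod 10 = 7 ✓, 17 mod 13 = 4 ✓

x ≡ 17 (mod 130)


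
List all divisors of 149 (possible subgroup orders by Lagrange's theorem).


Lagrange's theorem: |H| divides |G|
|G| = 149
Divisors of 149: 1, 149

Possible subgroup orders: {1, 149}


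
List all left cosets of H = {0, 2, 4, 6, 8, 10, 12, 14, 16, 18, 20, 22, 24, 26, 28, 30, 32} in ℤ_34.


H = {0, 2, 4, 6, 8, 10, 12, 14, 16, 18, 20, 22, 24, 26, 28, 30, 32}, |H| = 17
Number of cosets = |G|/|H| = 34/17 = 2
0 + H = {0, 2, 4, 6, 8, 10, 12, 14, 16, 18, 20, 22, 24, 26, 28, 30, 32}
1 + H = {1, 3, 5, 7, 9, 11, 13, 15, 17, 19, 21, 23, 25, 27, 29, 31, 33}

Cosets: 0+H={0,2,4,6,8,10,12,14,16,18,20,22,24,26,28,30,32}; 1+H={1,3,5,7,9,11,13,15,17,19,21,23,25,27,29,31,33}


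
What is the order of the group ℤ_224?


ℤ_n has n elements.

|ℤ_224| = 224


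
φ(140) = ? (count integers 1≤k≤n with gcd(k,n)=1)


Factor n: 140 = 2^2 × 5 × 7
φ(n) = n · ∏(1 - 1/p) over distinct primes p | n
φ(140) = 140 · (1 - 1/2) · (1 - 1/5) · (1 - 1/7) = 48

φ(140) = 48


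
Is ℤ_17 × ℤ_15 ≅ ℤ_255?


Comparing ℤ_17 × ℤ_15 and ℤ_255:
gcd(17,15) = 1, so ℤ_17 × ℤ_15 ≅ ℤ_255 (CRT)

Yes, ℤ_17 × ℤ_15 ≅ ℤ_255


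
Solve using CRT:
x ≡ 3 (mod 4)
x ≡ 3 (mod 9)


m₁ = 4, m₂ = 9, gcd = 1, so CRT applies. M = m₁·m₂ = 36
Let M₁ = M/m₁ = 9, M₂ = M/m₂ = 4
Find y₁ ≡ M₁⁻¹ (mod m₁): 9⁻¹ ≡ 1 (mod 4)
Find y₂ ≡ M₂⁻¹ (mod m₂): 4⁻¹ ≡ 7 (mod 9)
x = a₁·M₁·y₁ + a₂·M₂·y₂ = 3·9·1 + 3·4·7 = 111
Reduce mod 36: x ≡ 3
Check: 3 mod 4 = 3 ✓, 3 mod 9 = 3 ✓

x ≡ 3 (mod 36)


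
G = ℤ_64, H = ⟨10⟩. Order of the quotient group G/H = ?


|⟨10⟩| = n / gcd(10, 64) = 64 / 2 = 32
H is normal (ℤ_64 is abelian).
|G/H| = |G| / |H| = 64 / 32 = 2

|G/H| = 2


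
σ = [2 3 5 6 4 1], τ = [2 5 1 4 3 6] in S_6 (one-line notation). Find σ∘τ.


σ∘τ: apply τ first, then σ
1 →τ 2 →σ 3
2 →τ 5 →σ 4
3 →τ 1 →σ 2
4 →τ 4 →σ 6
5 →τ 3 →σ 5
6 →τ 6 →σ 1

σ∘τ = [3 4 2 6 5 1]


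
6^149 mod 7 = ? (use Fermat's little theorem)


Fermat's little theorem: if p is prime and gcd(a,p)=1, then a^(p-1) ≡ 1 (mod p)
p = 7 is prime, gcd(6,7) = 1
Reduce exponent: 149 mod 6 = 5
So 6^149 ≡ 6^5 (mod 7)
6^5 mod 7 = 6

6^149 ≡ 6 (mod 7)


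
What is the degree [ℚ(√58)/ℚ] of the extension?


√58 has minimal polynomial x² - 58 (irreducible over ℚ since 58 is squarefree)

[ℚ(√58)/ℚ] = 2


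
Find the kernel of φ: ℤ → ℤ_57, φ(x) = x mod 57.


Kernel = preimage of identity
ker(φ) = {x ∈ ℤ : x ≡ 0 (mod 57)} = 57ℤ = {0, ±57, ±114, ...}

ker(φ) = 57ℤ


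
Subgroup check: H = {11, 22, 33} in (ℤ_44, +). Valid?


Subgroup test for H = {11, 22, 33} in (ℤ_44, +):
(1) 0 ∈ H? No
(2) Closure: for all a,b ∈ H, (a+b) mod 44 ∈ H? No  [counterexample: 11 + 33 = 0 ∉ H]
(3) Inverses: for all a ∈ H, -a mod 44 ∈ H? Yes

No, H is not a subgroup of ℤ_44


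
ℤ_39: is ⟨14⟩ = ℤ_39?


g generates ℤ_n iff gcd(g, n) = 1
gcd(14, 39) = 1
Since gcd = 1, 14 is a generator.

Yes, 14 generates ℤ_39


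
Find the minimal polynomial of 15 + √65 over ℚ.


Let α = 15 + √65. Then α - 15 = √65, so (α - 15)² = 65, giving α² - 30α + 160 = 0. Degree 2 and α ∉ ℚ, so this is the minimal polynomial.

Minimal polynomial: x² - 30x + 160


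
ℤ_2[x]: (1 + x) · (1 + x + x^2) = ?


Expand and collect like terms; reduce coefficients mod 2:
x^0: 1·1 = 1 ≡ 1 (mod 2)
x^1: 1·1 + 1·1 = 2 ≡ 0 (mod 2)
x^2: 1·1 + 1·1 = 2 ≡ 0 (mod 2)
x^3: 1·1 = 1 ≡ 1 (mod 2)
Result: 1 + x^3

f · g = 1 + x^3


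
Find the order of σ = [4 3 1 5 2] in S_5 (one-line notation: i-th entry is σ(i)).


Cycle decomposition: (1 4 5 2 3)
Cycle lengths: 5
Order = lcm(5) = 5

ord(σ) = 5


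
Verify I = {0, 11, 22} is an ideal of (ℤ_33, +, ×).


Check ideal conditions for I = {0, 11, 22} in ℤ_33:
(1) I is an additive subgroup? Yes
(2) For r ∈ ℤ_33 and a ∈ I: r·a ∈ I? Yes

Yes, I is an ideal of ℤ_33


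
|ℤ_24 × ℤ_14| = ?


|A × B| = |A| · |B|
|ℤ_24 × ℤ_14| = 24 × 14 = 336

|ℤ_24 × ℤ_14| = 336


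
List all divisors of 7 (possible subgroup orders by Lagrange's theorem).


Lagrange's theorem: |H| divides |G|
|G| = 7
Divisors of 7: 1, 7

Possible subgroup orders: {1, 7}


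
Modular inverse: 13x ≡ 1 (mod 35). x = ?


Use the extended Euclidean algorithm to write 1 = 13·s + 35·t; then s mod 35 is the inverse.
Euclidean algorithm:
  13 = 0·35 + 13
  35 = 2·13 + 9
  13 = 1·9 + 4
  9 = 2·4 + 1
  4 = 4·1 + 0
gcd(13,35) = 1
Back-substitution gives: 13·(-8) + 35·(3) = 1
So 13⁻¹ ≡ -8 ≡ 27 (mod 35)
Check: 13 × 27 = 351 ≡ 1 (mod 35) ✓

13⁻¹ ≡ 27 (mod 35)


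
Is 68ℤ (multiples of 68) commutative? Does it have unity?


68ℤ is a commutative ring under +,× but has no multiplicative identity (1 ∉ 68ℤ); it has no zero divisors, but without unity it is not an integral domain
Commutative: Yes
Integral domain: No
Has unity: No

68ℤ (multiples of 68): Commutative=Yes, Unity=No


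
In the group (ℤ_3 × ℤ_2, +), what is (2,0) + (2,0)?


Operation: componentwise addition mod (3, 2)
(2,0) + (2,0) = ((a₁+b₁) mod 3, (a₂+b₂) mod 2) with a = (2,0), b = (2,0)

(2,0) + (2,0) = (1,0)


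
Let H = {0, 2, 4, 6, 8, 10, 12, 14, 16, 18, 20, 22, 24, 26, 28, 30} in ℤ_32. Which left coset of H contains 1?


1 + H = {1 + h (mod 32) : h ∈ H}
1+0=1, 1+2=3, 1+4=5, 1+6=7, 1+8=9, 1+10=11, 1+12=13, 1+14=15, 1+16=17, 1+18=19, 1+20=21, 1+22=23, 1+24=25, 1+26=27, 1+28=29, 1+30=31

1 + H = {1, 3, 5, 7, 9, 11, 13, 15, 17, 19, 21, 23, 25, 27, 29, 31}


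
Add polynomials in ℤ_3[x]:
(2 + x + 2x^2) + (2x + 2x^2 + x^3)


Add coefficients mod 3:
x^0: 2 + 0 = 2 (mod 3)
x^1: 1 + 2 = 0 (mod 3)
x^2: 2 + 2 = 1 (mod 3)
x^3: 0 + 1 = 1 (mod 3)
Result: 2 + x^2 + x^3

f + g = 2 + x^2 + x^3


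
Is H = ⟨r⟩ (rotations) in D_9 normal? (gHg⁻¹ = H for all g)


H = ⟨r⟩ (rotations) in D_9
The rotation subgroup ⟨r⟩ has index 2 in D_9, so it is normal

Yes, normal subgroup


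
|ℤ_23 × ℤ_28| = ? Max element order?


|ℤ_23 × ℤ_28| = 23 × 28 = 644
Max element order = lcm(23,28) = 644
Cyclic? Yes (gcd=1)

|ℤ_23×ℤ_28| = 644, max element order = 644


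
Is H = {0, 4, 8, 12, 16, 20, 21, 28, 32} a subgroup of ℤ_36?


Subgroup test for H = {0, 4, 8, 12, 16, 20, 21, 28, 32} in (ℤ_36, +):
(1) 0 ∈ H? Yes
(2) Closure: for all a,b ∈ H, (a+b) mod 36 ∈ H? No  [counterexample: 4 + 20 = 24 ∉ H]
(3) Inverses: for all a ∈ H, -a mod 36 ∈ H? No

No, H is not a subgroup of ℤ_36


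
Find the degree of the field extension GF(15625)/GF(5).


GF(15625) = GF(5^6), so the extension degree is 6

[GF(15625)/GF(5)] = 6


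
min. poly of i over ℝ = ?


i satisfies x² + 1 = 0, irreducible over ℝ

Minimal polynomial: x² + 1


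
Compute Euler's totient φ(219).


Factor n: 219 = 3 × 73
φ(n) = n · ∏(1 - 1/p) over distinct primes p | n
φ(219) = 219 · (1 - 1/3) · (1 - 1/73) = 144

φ(219) = 144


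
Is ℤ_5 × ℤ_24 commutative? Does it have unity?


Direct product ring; commutative with unity (1,1); but (1,0)·(0,1) = (0,0) gives zero divisors, so not an integral domain
Commutative: Yes
Integral domain: No
Has unity: Yes

ℤ_5 × ℤ_24: Commutative=Yes, Unity=Yes


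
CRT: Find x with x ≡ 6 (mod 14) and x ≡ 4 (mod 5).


m₁ = 14, m₂ = 5, gcd = 1, so CRT applies. M = m₁·m₂ = 70
Let M₁ = M/m₁ = 5, M₂ = M/m₂ = 14
Find y₁ ≡ M₁⁻¹ (mod m₁): 5⁻¹ ≡ 3 (mod 14)
Find y₂ ≡ M₂⁻¹ (mod m₂): 14⁻¹ ≡ 4 (mod 5)
x = a₁·M₁·y₁ + a₂·M₂·y₂ = 6·5·3 + 4·14·4 = 314
Reduce mod 70: x ≡ 34
Check: 34 mod 14 = 6 ✓, 34 mod 5 = 4 ✓

x ≡ 34 (mod 70)


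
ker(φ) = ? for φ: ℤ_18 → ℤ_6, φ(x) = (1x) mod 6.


Kernel = preimage of identity
ker(φ) = {x ∈ ℤ_18 : 1x ≡ 0 (mod 6)}. Since 6 | 18, φ is well-defined. The kernel is the cyclic subgroup ⟨6⟩ of ℤ_18 (order 3), i.e. {0, 6, 12}

ker(φ) = {0, 6, 12}


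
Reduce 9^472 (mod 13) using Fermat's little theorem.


Fermat's little theorem: if p is prime and gcd(a,p)=1, then a^(p-1) ≡ 1 (mod p)
p = 13 is prime, gcd(9,13) = 1
Reduce exponent: 472 mod 12 = 4
So 9^472 ≡ 9^4 (mod 13)
9^4 mod 13 = 9

9^472 ≡ 9 (mod 13)


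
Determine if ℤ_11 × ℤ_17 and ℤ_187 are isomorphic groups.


Comparing ℤ_11 × ℤ_17 and ℤ_187:
gcd(11,17) = 1, so ℤ_11 × ℤ_17 ≅ ℤ_187 (CRT)

Yes, ℤ_11 × ℤ_17 ≅ ℤ_187


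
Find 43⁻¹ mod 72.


Use the extended Euclidean algorithm to write 1 = 43·s + 72·t; then s mod 72 is the inverse.
Euclidean algorithm:
  43 = 0·72 + 43
  72 = 1·43 + 29
  43 = 1·29 + 14
  29 = 2·14 + 1
  14 = 14·1 + 0
gcd(43,72) = 1
Back-substitution gives: 43·(-5) + 72·(3) = 1
So 43⁻¹ ≡ -5 ≡ 67 (mod 72)
Check: 43 × 67 = 2881 ≡ 1 (mod 72) ✓

43⁻¹ ≡ 67 (mod 72)


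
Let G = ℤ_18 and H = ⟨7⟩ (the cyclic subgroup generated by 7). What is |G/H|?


|⟨7⟩| = n / gcd(7, 18) = 18 / 1 = 18
H is normal (ℤ_18 is abelian).
|G/H| = |G| / |H| = 18 / 18 = 1

|G/H| = 1


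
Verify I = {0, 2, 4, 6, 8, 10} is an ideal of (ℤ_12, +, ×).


Check ideal conditions for I = {0, 2, 4, 6, 8, 10} in ℤ_12:
(1) I is an additive subgroup? Yes
(2) For r ∈ ℤ_12 and a ∈ I: r·a ∈ I? Yes

Yes, I is an ideal of ℤ_12


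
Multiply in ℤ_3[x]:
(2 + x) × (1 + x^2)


Expand and collect like terms; reduce coefficients mod 3:
x^0: 2·1 = 2 ≡ 2 (mod 3)
x^1: 2·0 + 1·1 = 1 ≡ 1 (mod 3)
x^2: 2·1 + 1·0 = 2 ≡ 2 (mod 3)
x^3: 1·1 = 1 ≡ 1 (mod 3)
Result: 2 + x + 2x^2 + x^3

f · g = 2 + x + 2x^2 + x^3


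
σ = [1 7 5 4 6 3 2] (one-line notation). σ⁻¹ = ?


To find σ⁻¹, swap domain and range:
σ(1) = 1 → σ⁻¹(1) = 1
σ(2) = 7 → σ⁻¹(7) = 2
σ(3) = 5 → σ⁻¹(5) = 3
σ(4) = 4 → σ⁻¹(4) = 4
σ(5) = 6 → σ⁻¹(6) = 5
σ(6) = 3 → σ⁻¹(3) = 6
σ(7) = 2 → σ⁻¹(2) = 7

σ⁻¹ = [1 7 6 4 3 5 2]


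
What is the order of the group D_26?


|D_n| = 2n (n rotations and n reflections)
|D_26| = 2×26 = 52

|D_26| = 52


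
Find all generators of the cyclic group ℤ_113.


g generates ℤ_n iff gcd(g,n) = 1
Prime factors of 113: 113
Generators are g ∈ {1,...,112} not divisible by any of these primes.
Generators: {1, 2, 3, 4, 5, 6, 7, 8, 9, 10, 11, 12, 13, 14, 15, 16, 17, 18, 19, 20, 21, 22, 23, 24, 25, 26, 27, 28, 29, 30, 31, 32, 33, 34, 35, 36, 37, 38, 39, 40, 41, 42, 43, 44, 45, 46, 47, 48, 49, 50, 51, 52, 53, 54, 55, 56, 57, 58, 59, 60, 61, 62, 63, 64, 65, 66, 67, 68, 69, 70, 71, 72, 73, 74, 75, 76, 77, 78, 79, 80, 81, 82, 83, 84, 85, 86, 87, 88, 89, 90, 91, 92, 93, 94, 95, 96, 97, 98, 99, 100, 101, 102, 103, 104, 105, 106, 107, 108, 109, 110, 111, 112}
Number of generators = φ(113) = 112

Generators of ℤ_113 = {1, 2, 3, 4, 5, 6, 7, 8, 9, 10, 11, 12, 13, 14, 15, 16, 17, 18, 19, 20, 21, 22, 23, 24, 25, 26, 27, 28, 29, 30, 31, 32, 33, 34, 35, 36, 37, 38, 39, 40, 41, 42, 43, 44, 45, 46, 47, 48, 49, 50, 51, 52, 53, 54, 55, 56, 57, 58, 59, 60, 61, 62, 63, 64, 65, 66, 67, 68, 69, 70, 71, 72, 73, 74, 75, 76, 77, 78, 79, 80, 81, 82, 83, 84, 85, 86, 87, 88, 89, 90, 91, 92, 93, 94, 95, 96, 97, 98, 99, 100, 101, 102, 103, 104, 105, 106, 107, 108, 109, 110, 111, 112}


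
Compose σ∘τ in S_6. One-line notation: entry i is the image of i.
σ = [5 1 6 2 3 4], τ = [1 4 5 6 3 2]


σ∘τ: apply τ first, then σ
1 →τ 1 →σ 5
2 →τ 4 →σ 2
3 →τ 5 →σ 3
4 →τ 6 →σ 4
5 →τ 3 →σ 6
6 →τ 2 →σ 1

σ∘τ = [5 2 3 4 6 1]


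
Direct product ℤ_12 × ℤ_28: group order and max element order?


|ℤ_12 × ℤ_28| = 12 × 28 = 336
Max element order = lcm(12,28) = 84
Cyclic? No (gcd=4)

|ℤ_12×ℤ_28| = 336, max element order = 84


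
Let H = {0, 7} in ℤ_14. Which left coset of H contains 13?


13 + H = {13 + h (mod 14) : h ∈ H}
13+0=13, 13+7=6
13 + H = {6, 13} = 6 + H

13 + H = {6, 13}


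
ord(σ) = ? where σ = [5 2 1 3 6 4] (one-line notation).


Cycle decomposition: (1 5 6 4 3)
Cycle lengths: 5
Order = lcm(5) = 5

ord(σ) = 5


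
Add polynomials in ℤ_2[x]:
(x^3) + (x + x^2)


Add coefficients mod 2:
x^0: 0 + 0 = 0 (mod 2)
x^1: 0 + 1 = 1 (mod 2)
x^2: 0 + 1 = 1 (mod 2)
x^3: 1 + 0 = 1 (mod 2)
Result: x + x^2 + x^3

f + g = x + x^2 + x^3


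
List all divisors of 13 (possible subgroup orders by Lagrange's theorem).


Lagrange's theorem: |H| divides |G|
|G| = 13
Divisors of 13: 1, 13

Possible subgroup orders: {1, 13}


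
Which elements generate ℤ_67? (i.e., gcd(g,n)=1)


g generates ℤ_n iff gcd(g,n) = 1
Prime factors of 67: 67
Generators are g ∈ {1,...,66} not divisible by any of these primes.
Generators: {1, 2, 3, 4, 5, 6, 7, 8, 9, 10, 11, 12, 13, 14, 15, 16, 17, 18, 19, 20, 21, 22, 23, 24, 25, 26, 27, 28, 29, 30, 31, 32, 33, 34, 35, 36, 37, 38, 39, 40, 41, 42, 43, 44, 45, 46, 47, 48, 49, 50, 51, 52, 53, 54, 55, 56, 57, 58, 59, 60, 61, 62, 63, 64, 65, 66}
Number of generators = φ(67) = 66

Generators of ℤ_67 = {1, 2, 3, 4, 5, 6, 7, 8, 9, 10, 11, 12, 13, 14, 15, 16, 17, 18, 19, 20, 21, 22, 23, 24, 25, 26, 27, 28, 29, 30, 31, 32, 33, 34, 35, 36, 37, 38, 39, 40, 41, 42, 43, 44, 45, 46, 47, 48, 49, 50, 51, 52, 53, 54, 55, 56, 57, 58, 59, 60, 61, 62, 63, 64, 65, 66}


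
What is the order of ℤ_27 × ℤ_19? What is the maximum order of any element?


|ℤ_27 × ℤ_19| = 27 × 19 = 513
Max element order = lcm(27,19) = 513
Cyclic? Yes (gcd=1)

|ℤ_27×ℤ_19| = 513, max element order = 513


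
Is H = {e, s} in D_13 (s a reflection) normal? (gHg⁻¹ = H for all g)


H = {e, s} in D_13 (s a reflection)
r·s·r⁻¹ = sr⁻² ≠ s for n ≥ 3, so {e, s} is not closed under conjugation

No, not a normal subgroup


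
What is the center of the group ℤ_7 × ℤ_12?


Z(G) = {g ∈ G | gx = xg for all x ∈ G}
Direct product of abelian groups is abelian, so Z(G) = G

Z(ℤ_7 × ℤ_12) = ℤ_7 × ℤ_12


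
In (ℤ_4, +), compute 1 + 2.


Operation: addition mod 4
1 + 2 = (a + b) mod 4 with a = 1, b = 2

1 + 2 = 3


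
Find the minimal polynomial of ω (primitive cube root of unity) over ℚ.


ω satisfies x² + x + 1 = 0 (the cyclotomic polynomial Φ₃)

Minimal polynomial: x² + x + 1


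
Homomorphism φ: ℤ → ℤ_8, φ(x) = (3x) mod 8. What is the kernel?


Kernel = preimage of identity
ker(φ) = {x ∈ ℤ : 3x ≡ 0 (mod 8)}. gcd(3,8) = 1, so 3x ≡ 0 (mod 8) ⟺ x ≡ 0 (mod 8/1 = 8). Hence ker(φ) = 8ℤ

ker(φ) = 8ℤ


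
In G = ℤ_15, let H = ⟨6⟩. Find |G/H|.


|⟨6⟩| = n / gcd(6, 15) = 15 / 3 = 5
H is normal (ℤ_15 is abelian).
|G/H| = |G| / |H| = 15 / 5 = 3

|G/H| = 3


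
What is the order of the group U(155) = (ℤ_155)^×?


U(n) is the group of units mod n; |U(n)| = φ(n)
|U(155)| = φ(155) = 120

|U(155) = (ℤ_155)^×| = 120


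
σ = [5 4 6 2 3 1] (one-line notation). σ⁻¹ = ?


To find σ⁻¹, swap domain and range:
σ(1) = 5 → σ⁻¹(5) = 1
σ(2) = 4 → σ⁻¹(4) = 2
σ(3) = 6 → σ⁻¹(6) = 3
σ(4) = 2 → σ⁻¹(2) = 4
σ(5) = 3 → σ⁻¹(3) = 5
σ(6) = 1 → σ⁻¹(1) = 6

σ⁻¹ = [6 4 5 2 1 3]


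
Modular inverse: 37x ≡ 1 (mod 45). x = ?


Use the extended Euclidean algorithm to write 1 = 37·s + 45·t; then s mod 45 is the inverse.
Euclidean algorithm:
  37 = 0·45 + 37
  45 = 1·37 + 8
  37 = 4·8 + 5
  8 = 1·5 + 3
  5 = 1·3 + 2
  3 = 1·2 + 1
  2 = 2·1 + 0
gcd(37,45) = 1
Back-substitution gives: 37·(-17) + 45·(14) = 1
So 37⁻¹ ≡ -17 ≡ 28 (mod 45)
Check: 37 × 28 = 1036 ≡ 1 (mod 45) ✓

37⁻¹ ≡ 28 (mod 45)


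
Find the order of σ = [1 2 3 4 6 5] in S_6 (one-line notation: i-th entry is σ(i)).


Cycle decomposition: (5 6)
Cycle lengths: 2
Order = lcm(2) = 2

ord(σ) = 2


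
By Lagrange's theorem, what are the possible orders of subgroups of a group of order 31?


Lagrange's theorem: |H| divides |G|
|G| = 31
Divisors of 31: 1, 31

Possible subgroup orders: {1, 31}


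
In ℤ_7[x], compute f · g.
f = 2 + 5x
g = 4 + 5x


Expand and collect like terms; reduce coefficients mod 7:
x^0: 2·4 = 8 ≡ 1 (mod 7)
x^1: 2·5 + 5·4 = 30 ≡ 2 (mod 7)
x^2: 5·5 = 25 ≡ 4 (mod 7)
Result: 1 + 2x + 4x^2

f · g = 1 + 2x + 4x^2


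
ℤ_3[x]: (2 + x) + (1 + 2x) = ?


Add coefficients mod 3:
x^0: 2 + 1 = 0 (mod 3)
x^1: 1 + 2 = 0 (mod 3)
Result: 0

f + g = 0


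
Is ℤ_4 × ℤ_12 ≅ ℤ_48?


Comparing ℤ_4 × ℤ_12 and ℤ_48:
gcd(4,12) = 4 ≠ 1. Max element order in ℤ_4×ℤ_12 is lcm(4,12) = 12 < 48, so it has no element of order 48

No, ℤ_4 × ℤ_12 ≇ ℤ_48


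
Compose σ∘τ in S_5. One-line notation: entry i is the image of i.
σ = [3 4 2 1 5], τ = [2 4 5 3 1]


σ∘τ: apply τ first, then σ
1 →τ 2 →σ 4
2 →τ 4 →σ 1
3 →τ 5 →σ 5
4 →τ 3 →σ 2
5 →τ 1 →σ 3

σ∘τ = [4 1 5 2 3]


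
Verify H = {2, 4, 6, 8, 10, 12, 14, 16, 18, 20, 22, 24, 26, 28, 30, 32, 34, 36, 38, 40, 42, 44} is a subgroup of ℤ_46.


Subgroup test for H = {2, 4, 6, 8, 10, 12, 14, 16, 18, 20, 22, 24, 26, 28, 30, 32, 34, 36, 38, 40, 42, 44} in (ℤ_46, +):
(1) 0 ∈ H? No
(2) Closure: for all a,b ∈ H, (a+b) mod 46 ∈ H? No  [counterexample: 2 + 44 = 0 ∉ H]
(3) Inverses: for all a ∈ H, -a mod 46 ∈ H? Yes

No, H is not a subgroup of ℤ_46


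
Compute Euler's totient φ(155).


Factor n: 155 = 5 × 31
φ(n) = n · ∏(1 - 1/p) over distinct primes p | n
φ(155) = 155 · (1 - 1/5) · (1 - 1/31) = 120

φ(155) = 120


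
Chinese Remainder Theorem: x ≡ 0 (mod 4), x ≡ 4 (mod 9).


m₁ = 4, m₂ = 9, gcd = 1, so CRT applies. M = m₁·m₂ = 36
Let M₁ = M/m₁ = 9, M₂ = M/m₂ = 4
Find y₁ ≡ M₁⁻¹ (mod m₁): 9⁻¹ ≡ 1 (mod 4)
Find y₂ ≡ M₂⁻¹ (mod m₂): 4⁻¹ ≡ 7 (mod 9)
x = a₁·M₁·y₁ + a₂·M₂·y₂ = 0·9·1 + 4·4·7 = 112
Reduce mod 36: x ≡ 4
Check: 4 mod 4 = 0 ✓, 4 mod 9 = 4 ✓

x ≡ 4 (mod 36)


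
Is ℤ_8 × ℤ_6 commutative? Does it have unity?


Direct product ring; commutative with unity (1,1); but (1,0)·(0,1) = (0,0) gives zero divisors, so not an integral domain
Commutative: Yes
Integral domain: No
Has unity: Yes

ℤ_8 × ℤ_6: Commutative=Yes, Unity=Yes


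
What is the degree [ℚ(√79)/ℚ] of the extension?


√79 has minimal polynomial x² - 79 (irreducible over ℚ since 79 is squarefree)

[ℚ(√79)/ℚ] = 2


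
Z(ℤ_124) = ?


Z(G) = {g ∈ G | gx = xg for all x ∈ G}
ℤ_124 is abelian, so Z(G) = G

Z(ℤ_124) = ℤ_124


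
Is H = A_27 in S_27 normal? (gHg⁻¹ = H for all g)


H = A_27 in S_27
A_27 has index 2 in S_27, and every subgroup of index 2 is normal

Yes, normal subgroup


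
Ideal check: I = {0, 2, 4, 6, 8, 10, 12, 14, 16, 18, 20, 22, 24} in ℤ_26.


Check ideal conditions for I = {0, 2, 4, 6, 8, 10, 12, 14, 16, 18, 20, 22, 24} in ℤ_26:
(1) I is an additive subgroup? Yes
(2) For r ∈ ℤ_26 and a ∈ I: r·a ∈ I? Yes

Yes, I is an ideal of ℤ_26


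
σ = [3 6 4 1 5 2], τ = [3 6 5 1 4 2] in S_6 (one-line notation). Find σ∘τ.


σ∘τ: apply τ first, then σ
1 →τ 3 →σ 4
2 →τ 6 →σ 2
3 →τ 5 →σ 5
4 →τ 1 →σ 3
5 →τ 4 →σ 1
6 →τ 2 →σ 6

σ∘τ = [4 2 5 3 1 6]


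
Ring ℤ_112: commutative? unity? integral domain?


ℤ_112 is a commutative ring with unity 1; 112 = 2×56 is composite, so 2·56 ≡ 0 gives zero divisors (not an integral domain)
Commutative: Yes
Integral domain: No
Has unity: Yes

ℤ_112: Commutative=Yes, Unity=Yes


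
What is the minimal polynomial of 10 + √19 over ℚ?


Let α = 10 + √19. Then α - 10 = √19, so (α - 10)² = 19, giving α² - 20α + 81 = 0. Degree 2 and α ∉ ℚ, so this is the minimal polynomial.

Minimal polynomial: x² - 20x + 81


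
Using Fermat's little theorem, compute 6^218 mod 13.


Fermat's little theorem: if p is prime and gcd(a,p)=1, then a^(p-1) ≡ 1 (mod p)
p = 13 is prime, gcd(6,13) = 1
Reduce exponent: 218 mod 12 = 2
So 6^218 ≡ 6^2 (mod 13)
6^2 mod 13 = 10

6^218 ≡ 10 (mod 13)


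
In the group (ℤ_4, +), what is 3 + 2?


Operation: addition mod 4
3 + 2 = (a + b) mod 4 with a = 3, b = 2

3 + 2 = 1


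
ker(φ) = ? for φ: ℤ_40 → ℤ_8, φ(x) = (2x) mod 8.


Kernel = preimage of identity
ker(φ) = {x ∈ ℤ_40 : 2x ≡ 0 (mod 8)}. Since 8 | 40, φ is well-defined. The kernel is the cyclic subgroup ⟨4⟩ of ℤ_40 (order 10), i.e. {0, 4, 8, 12, 16, 20, 24, 28, 32, 36}

ker(φ) = {0, 4, 8, 12, 16, 20, 24, 28, 32, 36}


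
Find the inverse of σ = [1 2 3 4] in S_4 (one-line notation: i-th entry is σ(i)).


To find σ⁻¹, swap domain and range:
σ(1) = 1 → σ⁻¹(1) = 1
σ(2) = 2 → σ⁻¹(2) = 2
σ(3) = 3 → σ⁻¹(3) = 3
σ(4) = 4 → σ⁻¹(4) = 4

σ⁻¹ = [1 2 3 4]


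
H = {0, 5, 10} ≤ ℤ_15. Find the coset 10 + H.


10 + H = {10 + h (mod 15) : h ∈ H}
10+0=10, 10+5=0, 10+10=5
10 + H = {0, 5, 10} = 0 + H

10 + H = {0, 5, 10}


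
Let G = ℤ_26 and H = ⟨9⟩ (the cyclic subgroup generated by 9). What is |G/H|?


|⟨9⟩| = n / gcd(9, 26) = 26 / 1 = 26
H is normal (ℤ_26 is abelian).
|G/H| = |G| / |H| = 26 / 26 = 1

|G/H| = 1


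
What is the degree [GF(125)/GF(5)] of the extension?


GF(125) = GF(5^3), so the extension degree is 3

[GF(125)/GF(5)] = 3


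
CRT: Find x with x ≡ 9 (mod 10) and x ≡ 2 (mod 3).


m₁ = 10, m₂ = 3, gcd = 1, so CRT applies. M = m₁·m₂ = 30
Let M₁ = M/m₁ = 3, M₂ = M/m₂ = 10
Find y₁ ≡ M₁⁻¹ (mod m₁): 3⁻¹ ≡ 7 (mod 10)
Find y₂ ≡ M₂⁻¹ (mod m₂): 10⁻¹ ≡ 1 (mod 3)
x = a₁·M₁·y₁ + a₂·M₂·y₂ = 9·3·7 + 2·10·1 = 209
Reduce mod 30: x ≡ 29
Check: 29 mod 10 = 9 ✓, 29 mod 3 = 2 ✓

x ≡ 29 (mod 30)


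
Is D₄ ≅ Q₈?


Comparing D₄ and Q₈:
D₄ has 5 elements of order 2; Q₈ has only 1

No, D₄ ≇ Q₈


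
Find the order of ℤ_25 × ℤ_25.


|A × B| = |A| · |B|
|ℤ_25 × ℤ_25| = 25 × 25 = 625

|ℤ_25 × ℤ_25| = 625


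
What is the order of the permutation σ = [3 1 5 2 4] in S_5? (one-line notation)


Cycle decomposition: (1 3 5 4 2)
Cycle lengths: 5
Order = lcm(5) = 5

ord(σ) = 5


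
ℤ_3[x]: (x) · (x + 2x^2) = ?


Expand and collect like terms; reduce coefficients mod 3:
x^0: 0·0 = 0 ≡ 0 (mod 3)
x^1: 0·1 + 1·0 = 0 ≡ 0 (mod 3)
x^2: 0·2 + 1·1 = 1 ≡ 1 (mod 3)
x^3: 1·2 = 2 ≡ 2 (mod 3)
Result: x^2 + 2x^3

f · g = x^2 + 2x^3


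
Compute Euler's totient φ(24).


φ(n) = count of k ∈ {1,...,n} with gcd(k,n)=1
Coprimes to 24: {1, 5, 7, 11, 13, 17, 19, 23}
Count: 8

φ(24) = 8


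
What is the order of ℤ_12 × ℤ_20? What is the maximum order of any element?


|ℤ_12 × ℤ_20| = 12 × 20 = 240
Max element order = lcm(12,20) = 60
Cyclic? No (gcd=4)

|ℤ_12×ℤ_20| = 240, max element order = 60


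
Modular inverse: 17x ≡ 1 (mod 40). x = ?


Use the extended Euclidean algorithm to write 1 = 17·s + 40·t; then s mod 40 is the inverse.
Euclidean algorithm:
  17 = 0·40 + 17
  40 = 2·17 + 6
  17 = 2·6 + 5
  6 = 1·5 + 1
  5 = 5·1 + 0
gcd(17,40) = 1
Back-substitution gives: 17·(-7) + 40·(3) = 1
So 17⁻¹ ≡ -7 ≡ 33 (mod 40)
Check: 17 × 33 = 561 ≡ 1 (mod 40) ✓

17⁻¹ ≡ 33 (mod 40)


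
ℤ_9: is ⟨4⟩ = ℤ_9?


g generates ℤ_n iff gcd(g, n) = 1
gcd(4, 9) = 1
Since gcd = 1, 4 is a generator.

Yes, 4 generates ℤ_9


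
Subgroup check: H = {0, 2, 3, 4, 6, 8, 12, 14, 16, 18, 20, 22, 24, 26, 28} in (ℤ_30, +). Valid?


Subgroup test for H = {0, 2, 3, 4, 6, 8, 12, 14, 16, 18, 20, 22, 24, 26, 28} in (ℤ_30, +):
(1) 0 ∈ H? Yes
(2) Closure: for all a,b ∈ H, (a+b) mod 30 ∈ H? No  [counterexample: 2 + 3 = 5 ∉ H]
(3) Inverses: for all a ∈ H, -a mod 30 ∈ H? No

No, H is not a subgroup of ℤ_30


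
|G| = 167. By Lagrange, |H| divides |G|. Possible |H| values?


Lagrange's theorem: |H| divides |G|
|G| = 167
Divisors of 167: 1, 167

Possible subgroup orders: {1, 167}


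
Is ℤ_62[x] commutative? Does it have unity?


ℤ_62 has zero divisors (2·31 ≡ 0), and these lift to constant zero divisors in ℤ_62[x]; so not an integral domain
Commutative: Yes
Integral domain: No
Has unity: Yes

ℤ_62[x]: Commutative=Yes, Unity=Yes


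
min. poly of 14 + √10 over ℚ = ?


Let α = 14 + √10. Then α - 14 = √10, so (α - 14)² = 10, giving α² - 28α + 186 = 0. Degree 2 and α ∉ ℚ, so this is the minimal polynomial.

Minimal polynomial: x² - 28x + 186


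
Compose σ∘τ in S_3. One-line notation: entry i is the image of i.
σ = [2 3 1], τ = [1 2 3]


σ∘τ: apply τ first, then σ
1 →τ 1 →σ 2
2 →τ 2 →σ 3
3 →τ 3 →σ 1

σ∘τ = [2 3 1]


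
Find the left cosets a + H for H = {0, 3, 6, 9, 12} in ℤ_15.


H = {0, 3, 6, 9, 12}, |H| = 5
Number of cosets = |G|/|H| = 15/5 = 3
0 + H = {0, 3, 6, 9, 12}
1 + H = {1, 4, 7, 10, 13}
2 + H = {2, 5, 8, 11, 14}

Cosets: 0+H={0,3,6,9,12}; 1+H={1,4,7,10,13}; 2+H={2,5,8,11,14}


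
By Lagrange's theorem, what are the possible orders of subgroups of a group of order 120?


Lagrange's theorem: |H| divides |G|
|G| = 120
Divisors of 120: 1, 2, 3, 4, 5, 6, 8, 10, 12, 15, 20, 24, 30, 40, 60, 120

Possible subgroup orders: {1, 2, 3, 4, 5, 6, 8, 10, 12, 15, 20, 24, 30, 40, 60, 120}


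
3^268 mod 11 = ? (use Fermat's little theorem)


Fermat's little theorem: if p is prime and gcd(a,p)=1, then a^(p-1) ≡ 1 (mod p)
p = 11 is prime, gcd(3,11) = 1
Reduce exponent: 268 mod 10 = 8
So 3^268 ≡ 3^8 (mod 11)
3^8 mod 11 = 5

3^268 ≡ 5 (mod 11)


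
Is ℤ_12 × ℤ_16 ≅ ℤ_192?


Comparing ℤ_12 × ℤ_16 and ℤ_192:
gcd(12,16) = 4 ≠ 1. Max element order in ℤ_12×ℤ_16 is lcm(12,16) = 48 < 192, so it has no element of order 192

No, ℤ_12 × ℤ_16 ≇ ℤ_192


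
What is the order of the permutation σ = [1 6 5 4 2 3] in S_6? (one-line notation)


Cycle decomposition: (2 6 3 5)
Cycle lengths: 4
Order = lcm(4) = 4

ord(σ) = 4


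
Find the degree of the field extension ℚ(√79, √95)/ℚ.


[ℚ(√79,√95):ℚ] = [ℚ(√79,√95):ℚ(√79)]·[ℚ(√79):ℚ] = 2·2 = 4

[ℚ(√79, √95)/ℚ] = 4


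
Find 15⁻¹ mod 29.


Use the extended Euclidean algorithm to write 1 = 15·s + 29·t; then s mod 29 is the inverse.
Euclidean algorithm:
  15 = 0·29 + 15
  29 = 1·15 + 14
  15 = 1·14 + 1
  14 = 14·1 + 0
gcd(15,29) = 1
Back-substitution gives: 15·(2) + 29·(-1) = 1
So 15⁻¹ ≡ 2 ≡ 2 (mod 29)
Check: 15 × 2 = 30 ≡ 1 (mod 29) ✓

15⁻¹ ≡ 2 (mod 29)


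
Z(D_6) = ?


Z(G) = {g ∈ G | gx = xg for all x ∈ G}
For even n, Z(D_n) = {e, r^(n/2)}: the 180° rotation r^3 commutes with every reflection and rotation

Z(D_6) = {e, r^3}


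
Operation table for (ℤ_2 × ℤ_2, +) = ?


Elements: {(0,0), (0,1), (1,0), (1,1)}
Operation: componentwise addition mod (2, 2)
Entry (a, b) = ((a₁+b₁) mod 2, (a₂+b₂) mod 2)

Cayley table:
      | (0,0) | (0,1) | (1,0) | (1,1)
(0,0) | (0,0) | (0,1) | (1,0) | (1,1)
(0,1) | (0,1) | (0,0) | (1,1) | (1,0)
(1,0) | (1,0) | (1,1) | (0,0) | (0,1)
(1,1) | (1,1) | (1,0) | (0,1) | (0,0)


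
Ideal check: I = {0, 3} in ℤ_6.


Check ideal conditions for I = {0, 3} in ℤ_6:
(1) I is an additive subgroup? Yes
(2) For r ∈ ℤ_6 and a ∈ I: r·a ∈ I? Yes

Yes, I is an ideal of ℤ_6


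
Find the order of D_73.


|D_n| = 2n (n rotations and n reflections)
|D_73| = 2×73 = 146

|D_73| = 146


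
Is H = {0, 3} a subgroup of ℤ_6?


Subgroup test for H = {0, 3} in (ℤ_6, +):
(1) 0 ∈ H? Yes
(2) Closure: for all a,b ∈ H, (a+b) mod 6 ∈ H? Yes
(3) Inverses: for all a ∈ H, -a mod 6 ∈ H? Yes

Yes, H is a subgroup of ℤ_6


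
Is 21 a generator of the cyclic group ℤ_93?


g generates ℤ_n iff gcd(g, n) = 1
gcd(21, 93) = 3
Since gcd = 3 ≠ 1, ⟨21⟩ has order 31 < 93, so 21 is not a generator.

No, 21 does not generate ℤ_93


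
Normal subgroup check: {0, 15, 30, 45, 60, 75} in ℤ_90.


H = {0, 15, 30, 45, 60, 75} in ℤ_90
ℤ_90 is abelian; every subgroup of an abelian group is normal

Yes, normal subgroup


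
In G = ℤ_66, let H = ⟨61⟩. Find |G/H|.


|⟨61⟩| = n / gcd(61, 66) = 66 / 1 = 66
H is normal (ℤ_66 is abelian).
|G/H| = |G| / |H| = 66 / 66 = 1

|G/H| = 1


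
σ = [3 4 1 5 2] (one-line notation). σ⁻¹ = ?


To find σ⁻¹, swap domain and range:
σ(1) = 3 → σ⁻¹(3) = 1
σ(2) = 4 → σ⁻¹(4) = 2
σ(3) = 1 → σ⁻¹(1) = 3
σ(4) = 5 → σ⁻¹(5) = 4
σ(5) = 2 → σ⁻¹(2) = 5

σ⁻¹ = [3 5 1 2 4]


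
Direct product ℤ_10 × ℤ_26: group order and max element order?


|ℤ_10 × ℤ_26| = 10 × 26 = 260
Max element order = lcm(10,26) = 130
Cyclic? No (gcd=2)

|ℤ_10×ℤ_26| = 260, max element order = 130


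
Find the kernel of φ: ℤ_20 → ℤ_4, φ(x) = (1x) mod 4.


Kernel = preimage of identity
ker(φ) = {x ∈ ℤ_20 : 1x ≡ 0 (mod 4)}. Since 4 | 20, φ is well-defined. The kernel is the cyclic subgroup ⟨4⟩ of ℤ_20 (order 5), i.e. {0, 4, 8, 12, 16}

ker(φ) = {0, 4, 8, 12, 16}


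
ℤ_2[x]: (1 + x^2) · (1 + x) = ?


Expand and collect like terms; reduce coefficients mod 2:
x^0: 1·1 = 1 ≡ 1 (mod 2)
x^1: 1·1 + 0·1 = 1 ≡ 1 (mod 2)
x^2: 0·1 + 1·1 = 1 ≡ 1 (mod 2)
x^3: 1·1 = 1 ≡ 1 (mod 2)
Result: 1 + x + x^2 + x^3

f · g = 1 + x + x^2 + x^3


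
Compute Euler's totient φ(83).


Factor n: 83 = 83
φ(n) = n · ∏(1 - 1/p) over distinct primes p | n
φ(83) = 83 · (1 - 1/83) = 82

φ(83) = 82


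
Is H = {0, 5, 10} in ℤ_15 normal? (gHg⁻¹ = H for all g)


H = {0, 5, 10} in ℤ_15
ℤ_15 is abelian; every subgroup of an abelian group is normal

Yes, normal subgroup


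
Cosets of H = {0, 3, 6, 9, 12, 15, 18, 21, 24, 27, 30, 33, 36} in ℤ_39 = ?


H = {0, 3, 6, 9, 12, 15, 18, 21, 24, 27, 30, 33, 36}, |H| = 13
Number of cosets = |G|/|H| = 39/13 = 3
0 + H = {0, 3, 6, 9, 12, 15, 18, 21, 24, 27, 30, 33, 36}
1 + H = {1, 4, 7, 10, 13, 16, 19, 22, 25, 28, 31, 34, 37}
2 + H = {2, 5, 8, 11, 14, 17, 20, 23, 26, 29, 32, 35, 38}

Cosets: 0+H={0,3,6,9,12,15,18,21,24,27,30,33,36}; 1+H={1,4,7,10,13,16,19,22,25,28,31,34,37}; 2+H={2,5,8,11,14,17,20,23,26,29,32,35,38}


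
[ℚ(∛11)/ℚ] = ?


∛11 has minimal polynomial x³ - 11 (irreducible over ℚ since 11 is not a perfect cube)

[ℚ(∛11)/ℚ] = 3


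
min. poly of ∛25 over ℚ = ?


∛25 satisfies x³ - 25 = 0, irreducible over ℚ (no rational root; 25 is not a perfect cube)

Minimal polynomial: x³ - 25


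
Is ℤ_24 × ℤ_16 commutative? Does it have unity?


Direct product ring; commutative with unity (1,1); but (1,0)·(0,1) = (0,0) gives zero divisors, so not an integral domain
Commutative: Yes
Integral domain: No
Has unity: Yes

ℤ_24 × ℤ_16: Commutative=Yes, Unity=Yes


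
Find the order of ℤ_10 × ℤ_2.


|A × B| = |A| · |B|
|ℤ_10 × ℤ_2| = 10 × 2 = 20

|ℤ_10 × ℤ_2| = 20


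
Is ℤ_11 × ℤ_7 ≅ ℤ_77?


Comparing ℤ_11 × ℤ_7 and ℤ_77:
gcd(11,7) = 1, so ℤ_11 × ℤ_7 ≅ ℤ_77 (CRT)

Yes, ℤ_11 × ℤ_7 ≅ ℤ_77


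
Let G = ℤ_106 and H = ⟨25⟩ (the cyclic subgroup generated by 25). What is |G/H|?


|⟨25⟩| = n / gcd(25, 106) = 106 / 1 = 106
H is normal (ℤ_106 is abelian).
|G/H| = |G| / |H| = 106 / 106 = 1

|G/H| = 1


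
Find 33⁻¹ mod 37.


Use the extended Euclidean algorithm to write 1 = 33·s + 37·t; then s mod 37 is the inverse.
Euclidean algorithm:
  33 = 0·37 + 33
  37 = 1·33 + 4
  33 = 8·4 + 1
  4 = 4·1 + 0
gcd(33,37) = 1
Back-substitution gives: 33·(9) + 37·(-8) = 1
So 33⁻¹ ≡ 9 ≡ 9 (mod 37)
Check: 33 × 9 = 297 ≡ 1 (mod 37) ✓

33⁻¹ ≡ 9 (mod 37)


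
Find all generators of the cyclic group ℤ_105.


g generates ℤ_n iff gcd(g,n) = 1
Prime factors of 105: 3, 5, 7
Generators are g ∈ {1,...,104} not divisible by any of these primes.
Generators: {1, 2, 4, 8, 11, 13, 16, 17, 19, 22, 23, 26, 29, 31, 32, 34, 37, 38, 41, 43, 44, 46, 47, 52, 53, 58, 59, 61, 62, 64, 67, 68, 71, 73, 74, 76, 79, 82, 83, 86, 88, 89, 92, 94, 97, 101, 103, 104}
Number of generators = φ(105) = 48

Generators of ℤ_105 = {1, 2, 4, 8, 11, 13, 16, 17, 19, 22, 23, 26, 29, 31, 32, 34, 37, 38, 41, 43, 44, 46, 47, 52, 53, 58, 59, 61, 62, 64, 67, 68, 71, 73, 74, 76, 79, 82, 83, 86, 88, 89, 92, 94, 97, 101, 103, 104}


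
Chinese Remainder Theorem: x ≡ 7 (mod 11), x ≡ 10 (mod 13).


m₁ = 11, m₂ = 13, gcd = 1, so CRT applies. M = m₁·m₂ = 143
Let M₁ = M/m₁ = 13, M₂ = M/m₂ = 11
Find y₁ ≡ M₁⁻¹ (mod m₁): 13⁻¹ ≡ 6 (mod 11)
Find y₂ ≡ M₂⁻¹ (mod m₂): 11⁻¹ ≡ 6 (mod 13)
x = a₁·M₁·y₁ + a₂·M₂·y₂ = 7·13·6 + 10·11·6 = 1206
Reduce mod 143: x ≡ 62
Check: 62 mod 11 = 7 ✓, 62 mod 13 = 10 ✓

x ≡ 62 (mod 143)


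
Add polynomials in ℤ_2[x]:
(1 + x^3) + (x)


Add coefficients mod 2:
x^0: 1 + 0 = 1 (mod 2)
x^1: 0 + 1 = 1 (mod 2)
x^2: 0 + 0 = 0 (mod 2)
x^3: 1 + 0 = 1 (mod 2)
Result: 1 + x + x^3

f + g = 1 + x + x^3


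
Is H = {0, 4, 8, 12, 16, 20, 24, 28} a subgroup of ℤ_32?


Subgroup test for H = {0, 4, 8, 12, 16, 20, 24, 28} in (ℤ_32, +):
(1) 0 ∈ H? Yes
(2) Closure: for all a,b ∈ H, (a+b) mod 32 ∈ H? Yes
(3) Inverses: for all a ∈ H, -a mod 32 ∈ H? Yes

Yes, H is a subgroup of ℤ_32


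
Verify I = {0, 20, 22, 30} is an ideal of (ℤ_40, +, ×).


Check ideal conditions for I = {0, 20, 22, 30} in ℤ_40:
(1) I is an additive subgroup? No
(2) For r ∈ ℤ_40 and a ∈ I: r·a ∈ I? No  [counterexample: r=2, a=22, r·a mod 40 = 4 ∉ I]

No, I is not an ideal of ℤ_40


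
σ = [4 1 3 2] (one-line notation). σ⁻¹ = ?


To find σ⁻¹, swap domain and range:
σ(1) = 4 → σ⁻¹(4) = 1
σ(2) = 1 → σ⁻¹(1) = 2
σ(3) = 3 → σ⁻¹(3) = 3
σ(4) = 2 → σ⁻¹(2) = 4

σ⁻¹ = [2 4 3 1]


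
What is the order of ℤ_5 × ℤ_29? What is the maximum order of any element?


|ℤ_5 × ℤ_29| = 5 × 29 = 145
Max element order = lcm(5,29) = 145
Cyclic? Yes (gcd=1)

|ℤ_5×ℤ_29| = 145, max element order = 145


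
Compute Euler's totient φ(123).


Factor n: 123 = 3 × 41
φ(n) = n · ∏(1 - 1/p) over distinct primes p | n
φ(123) = 123 · (1 - 1/3) · (1 - 1/41) = 80

φ(123) = 80


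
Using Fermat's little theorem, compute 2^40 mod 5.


Fermat's little theorem: if p is prime and gcd(a,p)=1, then a^(p-1) ≡ 1 (mod p)
p = 5 is prime, gcd(2,5) = 1
Reduce exponent: 40 mod 4 = 0
So 2^40 ≡ 2^0 (mod 5)
2^0 = 1

2^40 ≡ 1 (mod 5)


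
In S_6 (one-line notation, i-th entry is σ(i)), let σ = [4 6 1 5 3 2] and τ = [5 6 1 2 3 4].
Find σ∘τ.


σ∘τ: apply τ first, then σ
1 →τ 5 →σ 3
2 →τ 6 →σ 2
3 →τ 1 →σ 4
4 →τ 2 →σ 6
5 →τ 3 →σ 1
6 →τ 4 →σ 5

σ∘τ = [3 2 4 6 1 5]


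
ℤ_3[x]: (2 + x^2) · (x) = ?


Expand and collect like terms; reduce coefficients mod 3:
x^0: 2·0 = 0 ≡ 0 (mod 3)
x^1: 2·1 + 0·0 = 2 ≡ 2 (mod 3)
x^2: 0·1 + 1·0 = 0 ≡ 0 (mod 3)
x^3: 1·1 = 1 ≡ 1 (mod 3)
Result: 2x + x^3

f · g = 2x + x^3


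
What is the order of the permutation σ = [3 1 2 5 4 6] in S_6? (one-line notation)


Cycle decomposition: (1 3 2) (4 5)
Cycle lengths: 3, 2
Order = lcm(3, 2) = 6

ord(σ) = 6


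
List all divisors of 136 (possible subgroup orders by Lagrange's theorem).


Lagrange's theorem: |H| divides |G|
|G| = 136
Divisors of 136: 1, 2, 4, 8, 17, 34, 68, 136

Possible subgroup orders: {1, 2, 4, 8, 17, 34, 68, 136}


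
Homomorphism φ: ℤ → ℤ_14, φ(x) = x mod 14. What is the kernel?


Kernel = preimage of identity
ker(φ) = {x ∈ ℤ : x ≡ 0 (mod 14)} = 14ℤ = {0, ±14, ±28, ...}

ker(φ) = 14ℤ


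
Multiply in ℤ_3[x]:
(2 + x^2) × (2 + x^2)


Expand and collect like terms; reduce coefficients mod 3:
x^0: 2·2 = 4 ≡ 1 (mod 3)
x^1: 2·0 + 0·2 = 0 ≡ 0 (mod 3)
x^2: 2·1 + 0·0 + 1·2 = 4 ≡ 1 (mod 3)
x^3: 0·1 + 1·0 = 0 ≡ 0 (mod 3)
x^4: 1·1 = 1 ≡ 1 (mod 3)
Result: 1 + x^2 + x^4

f · g = 1 + x^2 + x^4


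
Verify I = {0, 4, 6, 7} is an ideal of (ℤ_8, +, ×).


Check ideal conditions for I = {0, 4, 6, 7} in ℤ_8:
(1) I is an additive subgroup? No
(2) For r ∈ ℤ_8 and a ∈ I: r·a ∈ I? No  [counterexample: r=3, a=6, r·a mod 8 = 2 ∉ I]

No, I is not an ideal of ℤ_8


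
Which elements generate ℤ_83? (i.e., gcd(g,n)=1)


g generates ℤ_n iff gcd(g,n) = 1
Prime factors of 83: 83
Generators are g ∈ {1,...,82} not divisible by any of these primes.
Generators: {1, 2, 3, 4, 5, 6, 7, 8, 9, 10, 11, 12, 13, 14, 15, 16, 17, 18, 19, 20, 21, 22, 23, 24, 25, 26, 27, 28, 29, 30, 31, 32, 33, 34, 35, 36, 37, 38, 39, 40, 41, 42, 43, 44, 45, 46, 47, 48, 49, 50, 51, 52, 53, 54, 55, 56, 57, 58, 59, 60, 61, 62, 63, 64, 65, 66, 67, 68, 69, 70, 71, 72, 73, 74, 75, 76, 77, 78, 79, 80, 81, 82}
Number of generators = φ(83) = 82

Generators of ℤ_83 = {1, 2, 3, 4, 5, 6, 7, 8, 9, 10, 11, 12, 13, 14, 15, 16, 17, 18, 19, 20, 21, 22, 23, 24, 25, 26, 27, 28, 29, 30, 31, 32, 33, 34, 35, 36, 37, 38, 39, 40, 41, 42, 43, 44, 45, 46, 47, 48, 49, 50, 51, 52, 53, 54, 55, 56, 57, 58, 59, 60, 61, 62, 63, 64, 65, 66, 67, 68, 69, 70, 71, 72, 73, 74, 75, 76, 77, 78, 79, 80, 81, 82}


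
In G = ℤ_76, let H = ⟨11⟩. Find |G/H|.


|⟨11⟩| = n / gcd(11, 76) = 76 / 1 = 76
H is normal (ℤ_76 is abelian).
|G/H| = |G| / |H| = 76 / 76 = 1

|G/H| = 1


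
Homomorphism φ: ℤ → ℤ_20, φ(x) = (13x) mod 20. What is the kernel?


Kernel = preimage of identity
ker(φ) = {x ∈ ℤ : 13x ≡ 0 (mod 20)}. gcd(13,20) = 1, so 13x ≡ 0 (mod 20) ⟺ x ≡ 0 (mod 20/1 = 20). Hence ker(φ) = 20ℤ

ker(φ) = 20ℤ
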